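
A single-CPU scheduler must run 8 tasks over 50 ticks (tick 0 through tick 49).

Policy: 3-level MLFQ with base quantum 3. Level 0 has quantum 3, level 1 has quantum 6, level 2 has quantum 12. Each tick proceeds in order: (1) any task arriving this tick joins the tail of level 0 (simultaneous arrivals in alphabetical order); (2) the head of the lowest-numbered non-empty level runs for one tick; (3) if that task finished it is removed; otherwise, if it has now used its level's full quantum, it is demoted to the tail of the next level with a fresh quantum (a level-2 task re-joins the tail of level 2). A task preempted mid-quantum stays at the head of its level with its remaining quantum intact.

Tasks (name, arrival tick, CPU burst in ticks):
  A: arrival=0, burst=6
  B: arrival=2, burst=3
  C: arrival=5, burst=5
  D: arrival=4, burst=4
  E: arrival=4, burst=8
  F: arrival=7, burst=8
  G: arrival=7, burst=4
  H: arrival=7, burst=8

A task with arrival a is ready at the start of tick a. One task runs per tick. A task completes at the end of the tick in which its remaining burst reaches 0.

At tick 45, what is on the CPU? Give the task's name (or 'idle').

running at tick 45 = H

t=0: L0/L1/L2 = A/-/- → run A
t=1: L0/L1/L2 = A/-/- → run A
t=2: L0/L1/L2 = AB/-/- → run A
t=3: L0/L1/L2 = B/A/- → run B
t=4: L0/L1/L2 = BDE/A/- → run B
t=5: L0/L1/L2 = BDEC/A/- → run B
t=6: L0/L1/L2 = DEC/A/- → run D
t=7: L0/L1/L2 = DECFGH/A/- → run D
t=8: L0/L1/L2 = DECFGH/A/- → run D
t=9: L0/L1/L2 = ECFGH/AD/- → run E
t=10: L0/L1/L2 = ECFGH/AD/- → run E
t=11: L0/L1/L2 = ECFGH/AD/- → run E
t=12: L0/L1/L2 = CFGH/ADE/- → run C
t=13: L0/L1/L2 = CFGH/ADE/- → run C
t=14: L0/L1/L2 = CFGH/ADE/- → run C
t=15: L0/L1/L2 = FGH/ADEC/- → run F
t=16: L0/L1/L2 = FGH/ADEC/- → run F
t=17: L0/L1/L2 = FGH/ADEC/- → run F
t=18: L0/L1/L2 = GH/ADECF/- → run G
t=19: L0/L1/L2 = GH/ADECF/- → run G
t=20: L0/L1/L2 = GH/ADECF/- → run G
t=21: L0/L1/L2 = H/ADECFG/- → run H
t=22: L0/L1/L2 = H/ADECFG/- → run H
t=23: L0/L1/L2 = H/ADECFG/- → run H
t=24: L0/L1/L2 = -/ADECFGH/- → run A
t=25: L0/L1/L2 = -/ADECFGH/- → run A
t=26: L0/L1/L2 = -/ADECFGH/- → run A
t=27: L0/L1/L2 = -/DECFGH/- → run D
t=28: L0/L1/L2 = -/ECFGH/- → run E
t=29: L0/L1/L2 = -/ECFGH/- → run E
t=30: L0/L1/L2 = -/ECFGH/- → run E
t=31: L0/L1/L2 = -/ECFGH/- → run E
t=32: L0/L1/L2 = -/ECFGH/- → run E
t=33: L0/L1/L2 = -/CFGH/- → run C
t=34: L0/L1/L2 = -/CFGH/- → run C
t=35: L0/L1/L2 = -/FGH/- → run F
t=36: L0/L1/L2 = -/FGH/- → run F
t=37: L0/L1/L2 = -/FGH/- → run F
t=38: L0/L1/L2 = -/FGH/- → run F
t=39: L0/L1/L2 = -/FGH/- → run F
t=40: L0/L1/L2 = -/GH/- → run G
t=41: L0/L1/L2 = -/H/- → run H
t=42: L0/L1/L2 = -/H/- → run H
t=43: L0/L1/L2 = -/H/- → run H
t=44: L0/L1/L2 = -/H/- → run H
t=45: L0/L1/L2 = -/H/- → run H
t=46: (idle)
t=47: (idle)
t=48: (idle)
t=49: (idle)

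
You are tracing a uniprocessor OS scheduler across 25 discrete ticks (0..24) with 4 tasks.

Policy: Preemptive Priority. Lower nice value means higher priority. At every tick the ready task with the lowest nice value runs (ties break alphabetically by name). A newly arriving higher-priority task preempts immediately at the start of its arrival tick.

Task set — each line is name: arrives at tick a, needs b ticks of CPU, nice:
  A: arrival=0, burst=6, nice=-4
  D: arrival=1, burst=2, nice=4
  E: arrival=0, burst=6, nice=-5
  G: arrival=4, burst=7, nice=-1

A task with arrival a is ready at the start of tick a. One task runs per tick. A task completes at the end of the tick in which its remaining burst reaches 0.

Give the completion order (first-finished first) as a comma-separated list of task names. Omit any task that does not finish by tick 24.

t=0: ready={A,E} → run E
t=1: ready={A,D,E} → run E
t=2: ready={A,D,E} → run E
t=3: ready={A,D,E} → run E
t=4: ready={A,D,E,G} → run E
t=5: ready={A,D,E,G} → run E
t=6: ready={A,D,G} → run A
t=7: ready={A,D,G} → run A
t=8: ready={A,D,G} → run A
t=9: ready={A,D,G} → run A
t=10: ready={A,D,G} → run A
t=11: ready={A,D,G} → run A
t=12: ready={D,G} → run G
t=13: ready={D,G} → run G
t=14: ready={D,G} → run G
t=15: ready={D,G} → run G
t=16: ready={D,G} → run G
t=17: ready={D,G} → run G
t=18: ready={D,G} → run G
t=19: ready={D} → run D
t=20: ready={D} → run D
t=21: (idle)
t=22: (idle)
t=23: (idle)
t=24: (idle)

completion order = E, A, G, D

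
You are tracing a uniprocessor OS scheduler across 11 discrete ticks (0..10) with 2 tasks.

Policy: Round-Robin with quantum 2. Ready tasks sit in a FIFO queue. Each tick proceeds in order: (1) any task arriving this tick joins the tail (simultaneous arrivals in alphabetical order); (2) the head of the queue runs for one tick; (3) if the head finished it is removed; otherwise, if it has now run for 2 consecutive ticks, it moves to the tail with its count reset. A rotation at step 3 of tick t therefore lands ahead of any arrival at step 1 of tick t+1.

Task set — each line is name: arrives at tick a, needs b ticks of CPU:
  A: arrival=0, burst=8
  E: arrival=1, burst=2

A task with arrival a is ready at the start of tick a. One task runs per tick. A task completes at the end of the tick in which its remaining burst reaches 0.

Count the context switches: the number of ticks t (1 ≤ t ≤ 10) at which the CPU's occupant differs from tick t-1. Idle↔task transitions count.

t=0: queue=[A] q_used=0 → run A
t=1: queue=[A,E] q_used=1 → run A
t=2: queue=[E,A] q_used=0 → run E
t=3: queue=[E,A] q_used=1 → run E
t=4: queue=[A] q_used=0 → run A
t=5: queue=[A] q_used=1 → run A
t=6: queue=[A] q_used=0 → run A
t=7: queue=[A] q_used=1 → run A
t=8: queue=[A] q_used=0 → run A
t=9: queue=[A] q_used=1 → run A
t=10: (idle)

context switches = 3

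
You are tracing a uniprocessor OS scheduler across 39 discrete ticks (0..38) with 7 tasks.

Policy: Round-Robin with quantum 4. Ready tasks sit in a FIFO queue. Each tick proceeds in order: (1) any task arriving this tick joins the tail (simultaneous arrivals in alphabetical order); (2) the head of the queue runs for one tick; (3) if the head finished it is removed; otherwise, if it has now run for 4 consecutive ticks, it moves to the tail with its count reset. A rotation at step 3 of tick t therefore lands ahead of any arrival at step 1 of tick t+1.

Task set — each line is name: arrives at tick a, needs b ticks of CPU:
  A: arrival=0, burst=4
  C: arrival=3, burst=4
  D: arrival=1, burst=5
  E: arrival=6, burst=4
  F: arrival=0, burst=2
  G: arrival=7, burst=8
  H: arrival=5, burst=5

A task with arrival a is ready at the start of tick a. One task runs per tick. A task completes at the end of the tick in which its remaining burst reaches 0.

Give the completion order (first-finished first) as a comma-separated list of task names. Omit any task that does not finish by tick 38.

completion order = A, F, C, E, D, H, G

t=0: queue=[A,F] q_used=0 → run A
t=1: queue=[A,F,D] q_used=1 → run A
t=2: queue=[A,F,D] q_used=2 → run A
t=3: queue=[A,F,D,C] q_used=3 → run A
t=4: queue=[F,D,C] q_used=0 → run F
t=5: queue=[F,D,C,H] q_used=1 → run F
t=6: queue=[D,C,H,E] q_used=0 → run D
t=7: queue=[D,C,H,E,G] q_used=1 → run D
t=8: queue=[D,C,H,E,G] q_used=2 → run D
t=9: queue=[D,C,H,E,G] q_used=3 → run D
t=10: queue=[C,H,E,G,D] q_used=0 → run C
t=11: queue=[C,H,E,G,D] q_used=1 → run C
t=12: queue=[C,H,E,G,D] q_used=2 → run C
t=13: queue=[C,H,E,G,D] q_used=3 → run C
t=14: queue=[H,E,G,D] q_used=0 → run H
t=15: queue=[H,E,G,D] q_used=1 → run H
t=16: queue=[H,E,G,D] q_used=2 → run H
t=17: queue=[H,E,G,D] q_used=3 → run H
t=18: queue=[E,G,D,H] q_used=0 → run E
t=19: queue=[E,G,D,H] q_used=1 → run E
t=20: queue=[E,G,D,H] q_used=2 → run E
t=21: queue=[E,G,D,H] q_used=3 → run E
t=22: queue=[G,D,H] q_used=0 → run G
t=23: queue=[G,D,H] q_used=1 → run G
t=24: queue=[G,D,H] q_used=2 → run G
t=25: queue=[G,D,H] q_used=3 → run G
t=26: queue=[D,H,G] q_used=0 → run D
t=27: queue=[H,G] q_used=0 → run H
t=28: queue=[G] q_used=0 → run G
t=29: queue=[G] q_used=1 → run G
t=30: queue=[G] q_used=2 → run G
t=31: queue=[G] q_used=3 → run G
t=32: (idle)
t=33: (idle)
t=34: (idle)
t=35: (idle)
t=36: (idle)
t=37: (idle)
t=38: (idle)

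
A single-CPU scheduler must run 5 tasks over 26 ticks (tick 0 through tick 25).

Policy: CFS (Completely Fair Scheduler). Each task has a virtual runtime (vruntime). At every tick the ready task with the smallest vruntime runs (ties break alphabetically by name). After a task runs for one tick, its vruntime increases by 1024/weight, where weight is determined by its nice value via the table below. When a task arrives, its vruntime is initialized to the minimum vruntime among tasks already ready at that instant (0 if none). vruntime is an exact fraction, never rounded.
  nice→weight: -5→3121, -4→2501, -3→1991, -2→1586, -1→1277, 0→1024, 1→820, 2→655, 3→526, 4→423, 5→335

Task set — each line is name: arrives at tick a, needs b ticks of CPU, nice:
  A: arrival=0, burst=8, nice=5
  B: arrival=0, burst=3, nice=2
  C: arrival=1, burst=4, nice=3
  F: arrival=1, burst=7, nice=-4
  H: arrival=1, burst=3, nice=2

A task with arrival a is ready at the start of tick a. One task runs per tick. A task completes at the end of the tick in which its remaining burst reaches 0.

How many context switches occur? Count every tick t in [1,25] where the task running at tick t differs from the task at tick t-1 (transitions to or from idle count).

context switches = 16

t=0: vr[A=0 B=0] → run A
t=1: vr[A=1024/335 B=0 C=0 F=0 H=0] → run B
t=2: vr[A=1024/335 B=1024/655 C=0 F=0 H=0] → run C
t=3: vr[A=1024/335 B=1024/655 C=512/263 F=0 H=0] → run F
t=4: vr[A=1024/335 B=1024/655 C=512/263 F=1024/2501 H=0] → run H
t=5: vr[A=1024/335 B=1024/655 C=512/263 F=1024/2501 H=1024/655] → run F
t=6: vr[A=1024/335 B=1024/655 C=512/263 F=2048/2501 H=1024/655] → run F
t=7: vr[A=1024/335 B=1024/655 C=512/263 F=3072/2501 H=1024/655] → run F
t=8: vr[A=1024/335 B=1024/655 C=512/263 F=4096/2501 H=1024/655] → run B
t=9: vr[A=1024/335 B=2048/655 C=512/263 F=4096/2501 H=1024/655] → run H
t=10: vr[A=1024/335 B=2048/655 C=512/263 F=4096/2501 H=2048/655] → run F
t=11: vr[A=1024/335 B=2048/655 C=512/263 F=5120/2501 H=2048/655] → run C
t=12: vr[A=1024/335 B=2048/655 C=1024/263 F=5120/2501 H=2048/655] → run F
t=13: vr[A=1024/335 B=2048/655 C=1024/263 F=6144/2501 H=2048/655] → run F
t=14: vr[A=1024/335 B=2048/655 C=1024/263 H=2048/655] → run A
t=15: vr[A=2048/335 B=2048/655 C=1024/263 H=2048/655] → run B
t=16: vr[A=2048/335 C=1024/263 H=2048/655] → run H
t=17: vr[A=2048/335 C=1024/263] → run C
t=18: vr[A=2048/335 C=1536/263] → run C
t=19: vr[A=2048/335] → run A
t=20: vr[A=3072/335] → run A
t=21: vr[A=4096/335] → run A
t=22: vr[A=1024/67] → run A
t=23: vr[A=6144/335] → run A
t=24: vr[A=7168/335] → run A
t=25: (idle)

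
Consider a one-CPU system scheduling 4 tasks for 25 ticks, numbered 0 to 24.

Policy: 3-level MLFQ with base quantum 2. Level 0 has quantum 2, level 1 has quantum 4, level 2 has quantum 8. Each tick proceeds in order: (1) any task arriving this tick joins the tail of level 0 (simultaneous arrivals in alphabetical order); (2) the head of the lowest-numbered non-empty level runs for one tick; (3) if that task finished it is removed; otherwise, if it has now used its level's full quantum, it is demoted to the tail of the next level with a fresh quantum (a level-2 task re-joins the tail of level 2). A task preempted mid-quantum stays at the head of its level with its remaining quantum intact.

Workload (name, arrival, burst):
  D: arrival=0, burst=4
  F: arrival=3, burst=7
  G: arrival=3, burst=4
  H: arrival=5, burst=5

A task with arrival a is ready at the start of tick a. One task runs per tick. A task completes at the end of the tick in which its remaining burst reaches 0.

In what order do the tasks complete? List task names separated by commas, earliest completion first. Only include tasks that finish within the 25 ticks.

t=0: L0/L1/L2 = D/-/- → run D
t=1: L0/L1/L2 = D/-/- → run D
t=2: L0/L1/L2 = -/D/- → run D
t=3: L0/L1/L2 = FG/D/- → run F
t=4: L0/L1/L2 = FG/D/- → run F
t=5: L0/L1/L2 = GH/DF/- → run G
t=6: L0/L1/L2 = GH/DF/- → run G
t=7: L0/L1/L2 = H/DFG/- → run H
t=8: L0/L1/L2 = H/DFG/- → run H
t=9: L0/L1/L2 = -/DFGH/- → run D
t=10: L0/L1/L2 = -/FGH/- → run F
t=11: L0/L1/L2 = -/FGH/- → run F
t=12: L0/L1/L2 = -/FGH/- → run F
t=13: L0/L1/L2 = -/FGH/- → run F
t=14: L0/L1/L2 = -/GH/F → run G
t=15: L0/L1/L2 = -/GH/F → run G
t=16: L0/L1/L2 = -/H/F → run H
t=17: L0/L1/L2 = -/H/F → run H
t=18: L0/L1/L2 = -/H/F → run H
t=19: L0/L1/L2 = -/-/F → run F
t=20: (idle)
t=21: (idle)
t=22: (idle)
t=23: (idle)
t=24: (idle)

completion order = D, G, H, F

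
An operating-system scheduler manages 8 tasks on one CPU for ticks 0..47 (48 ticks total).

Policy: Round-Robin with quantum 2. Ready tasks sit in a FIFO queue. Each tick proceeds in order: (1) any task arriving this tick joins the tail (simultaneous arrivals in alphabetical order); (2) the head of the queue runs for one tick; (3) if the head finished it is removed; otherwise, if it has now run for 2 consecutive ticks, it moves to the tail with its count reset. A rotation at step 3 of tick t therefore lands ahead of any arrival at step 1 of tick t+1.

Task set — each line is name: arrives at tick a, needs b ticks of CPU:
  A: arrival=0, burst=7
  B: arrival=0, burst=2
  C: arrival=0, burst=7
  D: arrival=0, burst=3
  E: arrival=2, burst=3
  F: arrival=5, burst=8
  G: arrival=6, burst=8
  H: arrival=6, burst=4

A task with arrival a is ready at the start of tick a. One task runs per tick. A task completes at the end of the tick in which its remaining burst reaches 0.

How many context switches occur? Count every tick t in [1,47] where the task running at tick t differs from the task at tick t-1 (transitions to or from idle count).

t=0: queue=[A,B,C,D] q_used=0 → run A
t=1: queue=[A,B,C,D] q_used=1 → run A
t=2: queue=[B,C,D,A,E] q_used=0 → run B
t=3: queue=[B,C,D,A,E] q_used=1 → run B
t=4: queue=[C,D,A,E] q_used=0 → run C
t=5: queue=[C,D,A,E,F] q_used=1 → run C
t=6: queue=[D,A,E,F,C,G,H] q_used=0 → run D
t=7: queue=[D,A,E,F,C,G,H] q_used=1 → run D
t=8: queue=[A,E,F,C,G,H,D] q_used=0 → run A
t=9: queue=[A,E,F,C,G,H,D] q_used=1 → run A
t=10: queue=[E,F,C,G,H,D,A] q_used=0 → run E
t=11: queue=[E,F,C,G,H,D,A] q_used=1 → run E
t=12: queue=[F,C,G,H,D,A,E] q_used=0 → run F
t=13: queue=[F,C,G,H,D,A,E] q_used=1 → run F
t=14: queue=[C,G,H,D,A,E,F] q_used=0 → run C
t=15: queue=[C,G,H,D,A,E,F] q_used=1 → run C
t=16: queue=[G,H,D,A,E,F,C] q_used=0 → run G
t=17: queue=[G,H,D,A,E,F,C] q_used=1 → run G
t=18: queue=[H,D,A,E,F,C,G] q_used=0 → run H
t=19: queue=[H,D,A,E,F,C,G] q_used=1 → run H
t=20: queue=[D,A,E,F,C,G,H] q_used=0 → run D
t=21: queue=[A,E,F,C,G,H] q_used=0 → run A
t=22: queue=[A,E,F,C,G,H] q_used=1 → run A
t=23: queue=[E,F,C,G,H,A] q_used=0 → run E
t=24: queue=[F,C,G,H,A] q_used=0 → run F
t=25: queue=[F,C,G,H,A] q_used=1 → run F
t=26: queue=[C,G,H,A,F] q_used=0 → run C
t=27: queue=[C,G,H,A,F] q_used=1 → run C
t=28: queue=[G,H,A,F,C] q_used=0 → run G
t=29: queue=[G,H,A,F,C] q_used=1 → run G
t=30: queue=[H,A,F,C,G] q_used=0 → run H
t=31: queue=[H,A,F,C,G] q_used=1 → run H
t=32: queue=[A,F,C,G] q_used=0 → run A
t=33: queue=[F,C,G] q_used=0 → run F
t=34: queue=[F,C,G] q_used=1 → run F
t=35: queue=[C,G,F] q_used=0 → run C
t=36: queue=[G,F] q_used=0 → run G
t=37: queue=[G,F] q_used=1 → run G
t=38: queue=[F,G] q_used=0 → run F
t=39: queue=[F,G] q_used=1 → run F
t=40: queue=[G] q_used=0 → run G
t=41: queue=[G] q_used=1 → run G
t=42: (idle)
t=43: (idle)
t=44: (idle)
t=45: (idle)
t=46: (idle)
t=47: (idle)

context switches = 23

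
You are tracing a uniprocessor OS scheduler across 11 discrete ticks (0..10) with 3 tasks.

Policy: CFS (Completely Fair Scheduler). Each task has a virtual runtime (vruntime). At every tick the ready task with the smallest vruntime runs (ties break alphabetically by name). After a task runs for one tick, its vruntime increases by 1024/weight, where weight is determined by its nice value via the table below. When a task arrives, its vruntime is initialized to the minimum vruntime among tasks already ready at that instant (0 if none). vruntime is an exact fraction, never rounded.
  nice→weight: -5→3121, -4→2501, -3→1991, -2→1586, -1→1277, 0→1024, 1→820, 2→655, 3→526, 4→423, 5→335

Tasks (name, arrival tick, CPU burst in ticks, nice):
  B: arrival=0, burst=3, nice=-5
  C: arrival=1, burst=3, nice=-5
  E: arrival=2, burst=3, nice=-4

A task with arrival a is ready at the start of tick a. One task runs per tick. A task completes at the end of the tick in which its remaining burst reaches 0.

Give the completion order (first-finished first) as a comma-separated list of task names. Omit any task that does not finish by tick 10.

t=0: vr[B=0] → run B
t=1: vr[B=1024/3121 C=1024/3121] → run B
t=2: vr[B=2048/3121 C=1024/3121 E=1024/3121] → run C
t=3: vr[B=2048/3121 C=2048/3121 E=1024/3121] → run E
t=4: vr[B=2048/3121 C=2048/3121 E=5756928/7805621] → run B
t=5: vr[C=2048/3121 E=5756928/7805621] → run C
t=6: vr[C=3072/3121 E=5756928/7805621] → run E
t=7: vr[C=3072/3121 E=8952832/7805621] → run C
t=8: vr[E=8952832/7805621] → run E
t=9: (idle)
t=10: (idle)

completion order = B, C, E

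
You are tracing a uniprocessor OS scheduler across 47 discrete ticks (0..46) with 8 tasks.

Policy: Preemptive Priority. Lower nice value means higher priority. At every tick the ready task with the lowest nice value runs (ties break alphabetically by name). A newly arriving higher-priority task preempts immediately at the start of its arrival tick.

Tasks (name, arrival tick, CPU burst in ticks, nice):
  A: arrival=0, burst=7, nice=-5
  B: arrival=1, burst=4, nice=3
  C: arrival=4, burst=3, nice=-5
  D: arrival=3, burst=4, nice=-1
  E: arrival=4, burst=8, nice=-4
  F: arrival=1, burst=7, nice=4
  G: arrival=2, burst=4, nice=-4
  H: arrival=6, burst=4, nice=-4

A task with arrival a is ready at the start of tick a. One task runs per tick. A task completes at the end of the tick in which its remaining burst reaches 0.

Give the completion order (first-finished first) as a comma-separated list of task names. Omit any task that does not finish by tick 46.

completion order = A, C, E, G, H, D, B, F

t=0: ready={A} → run A
t=1: ready={A,B,F} → run A
t=2: ready={A,B,F,G} → run A
t=3: ready={A,B,D,F,G} → run A
t=4: ready={A,B,C,D,E,F,G} → run A
t=5: ready={A,B,C,D,E,F,G} → run A
t=6: ready={A,B,C,D,E,F,G,H} → run A
t=7: ready={B,C,D,E,F,G,H} → run C
t=8: ready={B,C,D,E,F,G,H} → run C
t=9: ready={B,C,D,E,F,G,H} → run C
t=10: ready={B,D,E,F,G,H} → run E
t=11: ready={B,D,E,F,G,H} → run E
t=12: ready={B,D,E,F,G,H} → run E
t=13: ready={B,D,E,F,G,H} → run E
t=14: ready={B,D,E,F,G,H} → run E
t=15: ready={B,D,E,F,G,H} → run E
t=16: ready={B,D,E,F,G,H} → run E
t=17: ready={B,D,E,F,G,H} → run E
t=18: ready={B,D,F,G,H} → run G
t=19: ready={B,D,F,G,H} → run G
t=20: ready={B,D,F,G,H} → run G
t=21: ready={B,D,F,G,H} → run G
t=22: ready={B,D,F,H} → run H
t=23: ready={B,D,F,H} → run H
t=24: ready={B,D,F,H} → run H
t=25: ready={B,D,F,H} → run H
t=26: ready={B,D,F} → run D
t=27: ready={B,D,F} → run D
t=28: ready={B,D,F} → run D
t=29: ready={B,D,F} → run D
t=30: ready={B,F} → run B
t=31: ready={B,F} → run B
t=32: ready={B,F} → run B
t=33: ready={B,F} → run B
t=34: ready={F} → run F
t=35: ready={F} → run F
t=36: ready={F} → run F
t=37: ready={F} → run F
t=38: ready={F} → run F
t=39: ready={F} → run F
t=40: ready={F} → run F
t=41: (idle)
t=42: (idle)
t=43: (idle)
t=44: (idle)
t=45: (idle)
t=46: (idle)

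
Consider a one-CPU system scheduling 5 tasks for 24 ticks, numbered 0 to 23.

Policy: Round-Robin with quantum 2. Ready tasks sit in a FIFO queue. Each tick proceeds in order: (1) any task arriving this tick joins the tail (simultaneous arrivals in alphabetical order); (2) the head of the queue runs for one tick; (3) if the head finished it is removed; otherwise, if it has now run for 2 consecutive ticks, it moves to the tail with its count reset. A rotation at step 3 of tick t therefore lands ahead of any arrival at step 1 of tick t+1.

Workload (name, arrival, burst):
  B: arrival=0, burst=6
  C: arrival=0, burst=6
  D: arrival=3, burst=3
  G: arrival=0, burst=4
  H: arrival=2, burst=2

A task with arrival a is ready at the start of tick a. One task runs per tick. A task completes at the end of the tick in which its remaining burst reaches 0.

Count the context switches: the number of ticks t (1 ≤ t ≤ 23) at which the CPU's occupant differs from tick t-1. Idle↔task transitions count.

context switches = 11

t=0: queue=[B,C,G] q_used=0 → run B
t=1: queue=[B,C,G] q_used=1 → run B
t=2: queue=[C,G,B,H] q_used=0 → run C
t=3: queue=[C,G,B,H,D] q_used=1 → run C
t=4: queue=[G,B,H,D,C] q_used=0 → run G
t=5: queue=[G,B,H,D,C] q_used=1 → run G
t=6: queue=[B,H,D,C,G] q_used=0 → run B
t=7: queue=[B,H,D,C,G] q_used=1 → run B
t=8: queue=[H,D,C,G,B] q_used=0 → run H
t=9: queue=[H,D,C,G,B] q_used=1 → run H
t=10: queue=[D,C,G,B] q_used=0 → run D
t=11: queue=[D,C,G,B] q_used=1 → run D
t=12: queue=[C,G,B,D] q_used=0 → run C
t=13: queue=[C,G,B,D] q_used=1 → run C
t=14: queue=[G,B,D,C] q_used=0 → run G
t=15: queue=[G,B,D,C] q_used=1 → run G
t=16: queue=[B,D,C] q_used=0 → run B
t=17: queue=[B,D,C] q_used=1 → run B
t=18: queue=[D,C] q_used=0 → run D
t=19: queue=[C] q_used=0 → run C
t=20: queue=[C] q_used=1 → run C
t=21: (idle)
t=22: (idle)
t=23: (idle)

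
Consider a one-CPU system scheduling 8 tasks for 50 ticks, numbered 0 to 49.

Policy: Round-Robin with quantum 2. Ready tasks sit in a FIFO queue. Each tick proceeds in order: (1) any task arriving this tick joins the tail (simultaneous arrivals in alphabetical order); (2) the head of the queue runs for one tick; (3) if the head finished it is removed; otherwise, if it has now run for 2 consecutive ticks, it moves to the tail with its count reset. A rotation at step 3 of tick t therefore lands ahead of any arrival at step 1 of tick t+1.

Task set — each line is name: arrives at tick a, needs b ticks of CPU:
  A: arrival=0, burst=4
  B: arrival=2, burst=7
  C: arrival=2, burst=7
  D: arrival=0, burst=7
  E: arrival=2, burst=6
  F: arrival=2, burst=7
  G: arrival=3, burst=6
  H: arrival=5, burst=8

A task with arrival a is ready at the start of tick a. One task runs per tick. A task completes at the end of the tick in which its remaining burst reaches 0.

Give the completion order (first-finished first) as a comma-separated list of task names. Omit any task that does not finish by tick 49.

t=0: queue=[A,D] q_used=0 → run A
t=1: queue=[A,D] q_used=1 → run A
t=2: queue=[D,A,B,C,E,F] q_used=0 → run D
t=3: queue=[D,A,B,C,E,F,G] q_used=1 → run D
t=4: queue=[A,B,C,E,F,G,D] q_used=0 → run A
t=5: queue=[A,B,C,E,F,G,D,H] q_used=1 → run A
t=6: queue=[B,C,E,F,G,D,H] q_used=0 → run B
t=7: queue=[B,C,E,F,G,D,H] q_used=1 → run B
t=8: queue=[C,E,F,G,D,H,B] q_used=0 → run C
t=9: queue=[C,E,F,G,D,H,B] q_used=1 → run C
t=10: queue=[E,F,G,D,H,B,C] q_used=0 → run E
t=11: queue=[E,F,G,D,H,B,C] q_used=1 → run E
t=12: queue=[F,G,D,H,B,C,E] q_used=0 → run F
t=13: queue=[F,G,D,H,B,C,E] q_used=1 → run F
t=14: queue=[G,D,H,B,C,E,F] q_used=0 → run G
t=15: queue=[G,D,H,B,C,E,F] q_used=1 → run G
t=16: queue=[D,H,B,C,E,F,G] q_used=0 → run D
t=17: queue=[D,H,B,C,E,F,G] q_used=1 → run D
t=18: queue=[H,B,C,E,F,G,D] q_used=0 → run H
t=19: queue=[H,B,C,E,F,G,D] q_used=1 → run H
t=20: queue=[B,C,E,F,G,D,H] q_used=0 → run B
t=21: queue=[B,C,E,F,G,D,H] q_used=1 → run B
t=22: queue=[C,E,F,G,D,H,B] q_used=0 → run C
t=23: queue=[C,E,F,G,D,H,B] q_used=1 → run C
t=24: queue=[E,F,G,D,H,B,C] q_used=0 → run E
t=25: queue=[E,F,G,D,H,B,C] q_used=1 → run E
t=26: queue=[F,G,D,H,B,C,E] q_used=0 → run F
t=27: queue=[F,G,D,H,B,C,E] q_used=1 → run F
t=28: queue=[G,D,H,B,C,E,F] q_used=0 → run G
t=29: queue=[G,D,H,B,C,E,F] q_used=1 → run G
t=30: queue=[D,H,B,C,E,F,G] q_used=0 → run D
t=31: queue=[D,H,B,C,E,F,G] q_used=1 → run D
t=32: queue=[H,B,C,E,F,G,D] q_used=0 → run H
t=33: queue=[H,B,C,E,F,G,D] q_used=1 → run H
t=34: queue=[B,C,E,F,G,D,H] q_used=0 → run B
t=35: queue=[B,C,E,F,G,D,H] q_used=1 → run B
t=36: queue=[C,E,F,G,D,H,B] q_used=0 → run C
t=37: queue=[C,E,F,G,D,H,B] q_used=1 → run C
t=38: queue=[E,F,G,D,H,B,C] q_used=0 → run E
t=39: queue=[E,F,G,D,H,B,C] q_used=1 → run E
t=40: queue=[F,G,D,H,B,C] q_used=0 → run F
t=41: queue=[F,G,D,H,B,C] q_used=1 → run F
t=42: queue=[G,D,H,B,C,F] q_used=0 → run G
t=43: queue=[G,D,H,B,C,F] q_used=1 → run G
t=44: queue=[D,H,B,C,F] q_used=0 → run D
t=45: queue=[H,B,C,F] q_used=0 → run H
t=46: queue=[H,B,C,F] q_used=1 → run H
t=47: queue=[B,C,F,H] q_used=0 → run B
t=48: queue=[C,F,H] q_used=0 → run C
t=49: queue=[F,H] q_used=0 → run F

completion order = A, E, G, D, B, C, F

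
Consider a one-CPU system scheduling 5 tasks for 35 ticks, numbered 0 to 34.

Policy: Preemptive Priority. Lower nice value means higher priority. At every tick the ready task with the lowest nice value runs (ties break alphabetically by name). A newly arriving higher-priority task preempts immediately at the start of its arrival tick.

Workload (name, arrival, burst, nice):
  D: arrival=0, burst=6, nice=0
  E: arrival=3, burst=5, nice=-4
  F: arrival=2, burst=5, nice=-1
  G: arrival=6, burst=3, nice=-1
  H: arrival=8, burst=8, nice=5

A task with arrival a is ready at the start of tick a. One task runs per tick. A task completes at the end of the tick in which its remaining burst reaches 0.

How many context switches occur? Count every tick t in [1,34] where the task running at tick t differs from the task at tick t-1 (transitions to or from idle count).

context switches = 7

t=0: ready={D} → run D
t=1: ready={D} → run D
t=2: ready={D,F} → run F
t=3: ready={D,E,F} → run E
t=4: ready={D,E,F} → run E
t=5: ready={D,E,F} → run E
t=6: ready={D,E,F,G} → run E
t=7: ready={D,E,F,G} → run E
t=8: ready={D,F,G,H} → run F
t=9: ready={D,F,G,H} → run F
t=10: ready={D,F,G,H} → run F
t=11: ready={D,F,G,H} → run F
t=12: ready={D,G,H} → run G
t=13: ready={D,G,H} → run G
t=14: ready={D,G,H} → run G
t=15: ready={D,H} → run D
t=16: ready={D,H} → run D
t=17: ready={D,H} → run D
t=18: ready={D,H} → run D
t=19: ready={H} → run H
t=20: ready={H} → run H
t=21: ready={H} → run H
t=22: ready={H} → run H
t=23: ready={H} → run H
t=24: ready={H} → run H
t=25: ready={H} → run H
t=26: ready={H} → run H
t=27: (idle)
t=28: (idle)
t=29: (idle)
t=30: (idle)
t=31: (idle)
t=32: (idle)
t=33: (idle)
t=34: (idle)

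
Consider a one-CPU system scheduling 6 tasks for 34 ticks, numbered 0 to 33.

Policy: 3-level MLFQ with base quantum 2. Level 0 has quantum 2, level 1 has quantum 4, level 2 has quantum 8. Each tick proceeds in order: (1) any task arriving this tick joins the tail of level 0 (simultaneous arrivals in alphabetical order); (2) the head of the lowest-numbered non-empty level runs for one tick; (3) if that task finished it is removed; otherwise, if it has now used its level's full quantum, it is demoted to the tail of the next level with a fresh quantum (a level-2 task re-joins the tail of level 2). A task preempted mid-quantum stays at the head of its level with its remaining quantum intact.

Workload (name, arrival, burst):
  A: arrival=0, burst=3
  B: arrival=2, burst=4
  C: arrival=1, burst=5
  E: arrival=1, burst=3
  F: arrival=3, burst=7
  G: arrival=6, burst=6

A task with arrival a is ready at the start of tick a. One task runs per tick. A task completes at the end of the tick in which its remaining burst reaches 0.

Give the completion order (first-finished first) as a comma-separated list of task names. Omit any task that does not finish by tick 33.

t=0: L0/L1/L2 = A/-/- → run A
t=1: L0/L1/L2 = ACE/-/- → run A
t=2: L0/L1/L2 = CEB/A/- → run C
t=3: L0/L1/L2 = CEBF/A/- → run C
t=4: L0/L1/L2 = EBF/AC/- → run E
t=5: L0/L1/L2 = EBF/AC/- → run E
t=6: L0/L1/L2 = BFG/ACE/- → run B
t=7: L0/L1/L2 = BFG/ACE/- → run B
t=8: L0/L1/L2 = FG/ACEB/- → run F
t=9: L0/L1/L2 = FG/ACEB/- → run F
t=10: L0/L1/L2 = G/ACEBF/- → run G
t=11: L0/L1/L2 = G/ACEBF/- → run G
t=12: L0/L1/L2 = -/ACEBFG/- → run A
t=13: L0/L1/L2 = -/CEBFG/- → run C
t=14: L0/L1/L2 = -/CEBFG/- → run C
t=15: L0/L1/L2 = -/CEBFG/- → run C
t=16: L0/L1/L2 = -/EBFG/- → run E
t=17: L0/L1/L2 = -/BFG/- → run B
t=18: L0/L1/L2 = -/BFG/- → run B
t=19: L0/L1/L2 = -/FG/- → run F
t=20: L0/L1/L2 = -/FG/- → run F
t=21: L0/L1/L2 = -/FG/- → run F
t=22: L0/L1/L2 = -/FG/- → run F
t=23: L0/L1/L2 = -/G/F → run G
t=24: L0/L1/L2 = -/G/F → run G
t=25: L0/L1/L2 = -/G/F → run G
t=26: L0/L1/L2 = -/G/F → run G
t=27: L0/L1/L2 = -/-/F → run F
t=28: (idle)
t=29: (idle)
t=30: (idle)
t=31: (idle)
t=32: (idle)
t=33: (idle)

completion order = A, C, E, B, G, F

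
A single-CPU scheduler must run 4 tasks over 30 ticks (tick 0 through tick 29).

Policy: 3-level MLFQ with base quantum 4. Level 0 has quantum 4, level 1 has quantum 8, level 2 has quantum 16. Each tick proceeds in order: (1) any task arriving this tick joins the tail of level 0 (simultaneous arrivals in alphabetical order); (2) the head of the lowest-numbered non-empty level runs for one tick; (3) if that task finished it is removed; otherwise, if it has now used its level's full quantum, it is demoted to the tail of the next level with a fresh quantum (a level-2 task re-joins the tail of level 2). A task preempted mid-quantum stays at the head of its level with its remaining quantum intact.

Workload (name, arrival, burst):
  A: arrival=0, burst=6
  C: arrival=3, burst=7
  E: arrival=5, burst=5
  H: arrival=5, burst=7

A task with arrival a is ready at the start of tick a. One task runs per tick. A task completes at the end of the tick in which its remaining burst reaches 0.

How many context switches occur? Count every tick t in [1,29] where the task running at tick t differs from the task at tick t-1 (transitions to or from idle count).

context switches = 8

t=0: L0/L1/L2 = A/-/- → run A
t=1: L0/L1/L2 = A/-/- → run A
t=2: L0/L1/L2 = A/-/- → run A
t=3: L0/L1/L2 = AC/-/- → run A
t=4: L0/L1/L2 = C/A/- → run C
t=5: L0/L1/L2 = CEH/A/- → run C
t=6: L0/L1/L2 = CEH/A/- → run C
t=7: L0/L1/L2 = CEH/A/- → run C
t=8: L0/L1/L2 = EH/AC/- → run E
t=9: L0/L1/L2 = EH/AC/- → run E
t=10: L0/L1/L2 = EH/AC/- → run E
t=11: L0/L1/L2 = EH/AC/- → run E
t=12: L0/L1/L2 = H/ACE/- → run H
t=13: L0/L1/L2 = H/ACE/- → run H
t=14: L0/L1/L2 = H/ACE/- → run H
t=15: L0/L1/L2 = H/ACE/- → run H
t=16: L0/L1/L2 = -/ACEH/- → run A
t=17: L0/L1/L2 = -/ACEH/- → run A
t=18: L0/L1/L2 = -/CEH/- → run C
t=19: L0/L1/L2 = -/CEH/- → run C
t=20: L0/L1/L2 = -/CEH/- → run C
t=21: L0/L1/L2 = -/EH/- → run E
t=22: L0/L1/L2 = -/H/- → run H
t=23: L0/L1/L2 = -/H/- → run H
t=24: L0/L1/L2 = -/H/- → run H
t=25: (idle)
t=26: (idle)
t=27: (idle)
t=28: (idle)
t=29: (idle)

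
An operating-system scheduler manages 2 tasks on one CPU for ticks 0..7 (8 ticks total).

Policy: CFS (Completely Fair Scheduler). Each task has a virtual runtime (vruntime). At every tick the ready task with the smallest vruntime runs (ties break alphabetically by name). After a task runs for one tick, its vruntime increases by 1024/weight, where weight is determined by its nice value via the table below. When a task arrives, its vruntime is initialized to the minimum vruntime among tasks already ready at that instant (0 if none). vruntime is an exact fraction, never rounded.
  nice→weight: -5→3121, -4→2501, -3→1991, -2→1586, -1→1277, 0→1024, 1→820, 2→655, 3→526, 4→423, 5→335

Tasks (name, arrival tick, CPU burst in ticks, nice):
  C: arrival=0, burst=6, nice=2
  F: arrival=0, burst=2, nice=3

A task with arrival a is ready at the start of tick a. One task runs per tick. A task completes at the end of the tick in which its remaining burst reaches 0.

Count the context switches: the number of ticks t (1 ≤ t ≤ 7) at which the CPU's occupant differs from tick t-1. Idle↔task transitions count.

t=0: vr[C=0 F=0] → run C
t=1: vr[C=1024/655 F=0] → run F
t=2: vr[C=1024/655 F=512/263] → run C
t=3: vr[C=2048/655 F=512/263] → run F
t=4: vr[C=2048/655] → run C
t=5: vr[C=3072/655] → run C
t=6: vr[C=4096/655] → run C
t=7: vr[C=1024/131] → run C

context switches = 4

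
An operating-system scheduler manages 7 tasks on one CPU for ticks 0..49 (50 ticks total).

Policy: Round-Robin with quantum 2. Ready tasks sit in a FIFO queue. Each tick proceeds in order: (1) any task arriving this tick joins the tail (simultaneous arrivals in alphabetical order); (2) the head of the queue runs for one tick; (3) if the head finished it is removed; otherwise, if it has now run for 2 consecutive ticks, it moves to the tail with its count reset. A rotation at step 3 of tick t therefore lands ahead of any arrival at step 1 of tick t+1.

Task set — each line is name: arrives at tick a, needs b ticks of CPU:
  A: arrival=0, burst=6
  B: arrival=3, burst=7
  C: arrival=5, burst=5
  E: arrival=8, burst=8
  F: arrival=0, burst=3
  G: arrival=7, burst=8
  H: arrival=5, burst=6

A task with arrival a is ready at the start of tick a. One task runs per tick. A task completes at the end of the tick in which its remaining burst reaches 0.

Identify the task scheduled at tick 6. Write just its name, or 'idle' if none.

running at tick 6 = B

t=0: queue=[A,F] q_used=0 → run A
t=1: queue=[A,F] q_used=1 → run A
t=2: queue=[F,A] q_used=0 → run F
t=3: queue=[F,A,B] q_used=1 → run F
t=4: queue=[A,B,F] q_used=0 → run A
t=5: queue=[A,B,F,C,H] q_used=1 → run A
t=6: queue=[B,F,C,H,A] q_used=0 → run B
t=7: queue=[B,F,C,H,A,G] q_used=1 → run B
t=8: queue=[F,C,H,A,G,B,E] q_used=0 → run F
t=9: queue=[C,H,A,G,B,E] q_used=0 → run C
t=10: queue=[C,H,A,G,B,E] q_used=1 → run C
t=11: queue=[H,A,G,B,E,C] q_used=0 → run H
t=12: queue=[H,A,G,B,E,C] q_used=1 → run H
t=13: queue=[A,G,B,E,C,H] q_used=0 → run A
t=14: queue=[A,G,B,E,C,H] q_used=1 → run A
t=15: queue=[G,B,E,C,H] q_used=0 → run G
t=16: queue=[G,B,E,C,H] q_used=1 → run G
t=17: queue=[B,E,C,H,G] q_used=0 → run B
t=18: queue=[B,E,C,H,G] q_used=1 → run B
t=19: queue=[E,C,H,G,B] q_used=0 → run E
t=20: queue=[E,C,H,G,B] q_used=1 → run E
t=21: queue=[C,H,G,B,E] q_used=0 → run C
t=22: queue=[C,H,G,B,E] q_used=1 → run C
t=23: queue=[H,G,B,E,C] q_used=0 → run H
t=24: queue=[H,G,B,E,C] q_used=1 → run H
t=25: queue=[G,B,E,C,H] q_used=0 → run G
t=26: queue=[G,B,E,C,H] q_used=1 → run G
t=27: queue=[B,E,C,H,G] q_used=0 → run B
t=28: queue=[B,E,C,H,G] q_used=1 → run B
t=29: queue=[E,C,H,G,B] q_used=0 → run E
t=30: queue=[E,C,H,G,B] q_used=1 → run E
t=31: queue=[C,H,G,B,E] q_used=0 → run C
t=32: queue=[H,G,B,E] q_used=0 → run H
t=33: queue=[H,G,B,E] q_used=1 → run H
t=34: queue=[G,B,E] q_used=0 → run G
t=35: queue=[G,B,E] q_used=1 → run G
t=36: queue=[B,E,G] q_used=0 → run B
t=37: queue=[E,G] q_used=0 → run E
t=38: queue=[E,G] q_used=1 → run E
t=39: queue=[G,E] q_used=0 → run G
t=40: queue=[G,E] q_used=1 → run G
t=41: queue=[E] q_used=0 → run E
t=42: queue=[E] q_used=1 → run E
t=43: (idle)
t=44: (idle)
t=45: (idle)
t=46: (idle)
t=47: (idle)
t=48: (idle)
t=49: (idle)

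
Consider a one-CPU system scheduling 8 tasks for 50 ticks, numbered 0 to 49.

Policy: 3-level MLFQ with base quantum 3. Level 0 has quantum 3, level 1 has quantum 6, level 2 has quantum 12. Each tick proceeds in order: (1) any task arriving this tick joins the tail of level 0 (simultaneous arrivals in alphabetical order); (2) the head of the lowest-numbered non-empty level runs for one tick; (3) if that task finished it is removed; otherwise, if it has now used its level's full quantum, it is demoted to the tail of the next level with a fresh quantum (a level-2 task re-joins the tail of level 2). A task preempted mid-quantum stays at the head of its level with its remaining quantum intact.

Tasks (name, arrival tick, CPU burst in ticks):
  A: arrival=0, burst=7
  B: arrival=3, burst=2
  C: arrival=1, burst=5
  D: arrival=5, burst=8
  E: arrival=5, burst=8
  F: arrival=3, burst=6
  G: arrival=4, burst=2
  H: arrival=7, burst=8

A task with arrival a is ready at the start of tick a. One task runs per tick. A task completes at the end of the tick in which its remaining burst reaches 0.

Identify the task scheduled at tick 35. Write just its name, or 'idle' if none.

running at tick 35 = D

t=0: L0/L1/L2 = A/-/- → run A
t=1: L0/L1/L2 = AC/-/- → run A
t=2: L0/L1/L2 = AC/-/- → run A
t=3: L0/L1/L2 = CBF/A/- → run C
t=4: L0/L1/L2 = CBFG/A/- → run C
t=5: L0/L1/L2 = CBFGDE/A/- → run C
t=6: L0/L1/L2 = BFGDE/AC/- → run B
t=7: L0/L1/L2 = BFGDEH/AC/- → run B
t=8: L0/L1/L2 = FGDEH/AC/- → run F
t=9: L0/L1/L2 = FGDEH/AC/- → run F
t=10: L0/L1/L2 = FGDEH/AC/- → run F
t=11: L0/L1/L2 = GDEH/ACF/- → run G
t=12: L0/L1/L2 = GDEH/ACF/- → run G
t=13: L0/L1/L2 = DEH/ACF/- → run D
t=14: L0/L1/L2 = DEH/ACF/- → run D
t=15: L0/L1/L2 = DEH/ACF/- → run D
t=16: L0/L1/L2 = EH/ACFD/- → run E
t=17: L0/L1/L2 = EH/ACFD/- → run E
t=18: L0/L1/L2 = EH/ACFD/- → run E
t=19: L0/L1/L2 = H/ACFDE/- → run H
t=20: L0/L1/L2 = H/ACFDE/- → run H
t=21: L0/L1/L2 = H/ACFDE/- → run H
t=22: L0/L1/L2 = -/ACFDEH/- → run A
t=23: L0/L1/L2 = -/ACFDEH/- → run A
t=24: L0/L1/L2 = -/ACFDEH/- → run A
t=25: L0/L1/L2 = -/ACFDEH/- → run A
t=26: L0/L1/L2 = -/CFDEH/- → run C
t=27: L0/L1/L2 = -/CFDEH/- → run C
t=28: L0/L1/L2 = -/FDEH/- → run F
t=29: L0/L1/L2 = -/FDEH/- → run F
t=30: L0/L1/L2 = -/FDEH/- → run F
t=31: L0/L1/L2 = -/DEH/- → run D
t=32: L0/L1/L2 = -/DEH/- → run D
t=33: L0/L1/L2 = -/DEH/- → run D
t=34: L0/L1/L2 = -/DEH/- → run D
t=35: L0/L1/L2 = -/DEH/- → run D
t=36: L0/L1/L2 = -/EH/- → run E
t=37: L0/L1/L2 = -/EH/- → run E
t=38: L0/L1/L2 = -/EH/- → run E
t=39: L0/L1/L2 = -/EH/- → run E
t=40: L0/L1/L2 = -/EH/- → run E
t=41: L0/L1/L2 = -/H/- → run H
t=42: L0/L1/L2 = -/H/- → run H
t=43: L0/L1/L2 = -/H/- → run H
t=44: L0/L1/L2 = -/H/- → run H
t=45: L0/L1/L2 = -/H/- → run H
t=46: (idle)
t=47: (idle)
t=48: (idle)
t=49: (idle)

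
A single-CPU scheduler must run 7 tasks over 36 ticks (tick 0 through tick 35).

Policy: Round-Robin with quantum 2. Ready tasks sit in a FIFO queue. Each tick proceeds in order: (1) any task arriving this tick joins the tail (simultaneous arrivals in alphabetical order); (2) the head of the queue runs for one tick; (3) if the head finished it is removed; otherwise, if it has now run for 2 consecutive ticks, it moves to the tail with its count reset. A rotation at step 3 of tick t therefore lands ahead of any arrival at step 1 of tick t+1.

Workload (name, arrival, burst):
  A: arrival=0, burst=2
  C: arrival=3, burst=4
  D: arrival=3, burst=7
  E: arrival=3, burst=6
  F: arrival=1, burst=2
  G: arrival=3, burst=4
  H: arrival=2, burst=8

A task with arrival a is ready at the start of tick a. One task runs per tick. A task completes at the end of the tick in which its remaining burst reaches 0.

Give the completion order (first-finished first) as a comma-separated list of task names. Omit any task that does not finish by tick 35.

t=0: queue=[A] q_used=0 → run A
t=1: queue=[A,F] q_used=1 → run A
t=2: queue=[F,H] q_used=0 → run F
t=3: queue=[F,H,C,D,E,G] q_used=1 → run F
t=4: queue=[H,C,D,E,G] q_used=0 → run H
t=5: queue=[H,C,D,E,G] q_used=1 → run H
t=6: queue=[C,D,E,G,H] q_used=0 → run C
t=7: queue=[C,D,E,G,H] q_used=1 → run C
t=8: queue=[D,E,G,H,C] q_used=0 → run D
t=9: queue=[D,E,G,H,C] q_used=1 → run D
t=10: queue=[E,G,H,C,D] q_used=0 → run E
t=11: queue=[E,G,H,C,D] q_used=1 → run E
t=12: queue=[G,H,C,D,E] q_used=0 → run G
t=13: queue=[G,H,C,D,E] q_used=1 → run G
t=14: queue=[H,C,D,E,G] q_used=0 → run H
t=15: queue=[H,C,D,E,G] q_used=1 → run H
t=16: queue=[C,D,E,G,H] q_used=0 → run C
t=17: queue=[C,D,E,G,H] q_used=1 → run C
t=18: queue=[D,E,G,H] q_used=0 → run D
t=19: queue=[D,E,G,H] q_used=1 → run D
t=20: queue=[E,G,H,D] q_used=0 → run E
t=21: queue=[E,G,H,D] q_used=1 → run E
t=22: queue=[G,H,D,E] q_used=0 → run G
t=23: queue=[G,H,D,E] q_used=1 → run G
t=24: queue=[H,D,E] q_used=0 → run H
t=25: queue=[H,D,E] q_used=1 → run H
t=26: queue=[D,E,H] q_used=0 → run D
t=27: queue=[D,E,H] q_used=1 → run D
t=28: queue=[E,H,D] q_used=0 → run E
t=29: queue=[E,H,D] q_used=1 → run E
t=30: queue=[H,D] q_used=0 → run H
t=31: queue=[H,D] q_used=1 → run H
t=32: queue=[D] q_used=0 → run D
t=33: (idle)
t=34: (idle)
t=35: (idle)

completion order = A, F, C, G, E, H, D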